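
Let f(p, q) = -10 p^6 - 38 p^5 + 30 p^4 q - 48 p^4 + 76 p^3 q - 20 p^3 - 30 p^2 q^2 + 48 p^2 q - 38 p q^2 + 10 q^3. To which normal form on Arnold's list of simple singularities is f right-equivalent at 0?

D_{4}

The Hessian of f at 0 is [[0, 0], [0, 0]] with rank 0, so corank 2. A Groebner basis of the Jacobian ideal J(f) in C{p,q} is {q^3, p^2 - q^2/6, p*q - q^2/2}; counting standard monomials gives mu = 4. Corank 2; j^3 = -2*(p - q)*(10*p^2 - 14*p*q + 5*q^2) splits into three distinct lines over C (the quadratic factor has nonzero discriminant), so D_4.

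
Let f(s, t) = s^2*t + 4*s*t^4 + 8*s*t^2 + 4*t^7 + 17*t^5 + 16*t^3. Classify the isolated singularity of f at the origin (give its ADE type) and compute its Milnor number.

Type D_6, Milnor number mu = 6.

The Hessian of f at 0 has rank 0. Corank 2; j^3 = t*(s + 4*t)^2 has shape L^2 M (L != M), so D-series; mu = 6 gives D_6.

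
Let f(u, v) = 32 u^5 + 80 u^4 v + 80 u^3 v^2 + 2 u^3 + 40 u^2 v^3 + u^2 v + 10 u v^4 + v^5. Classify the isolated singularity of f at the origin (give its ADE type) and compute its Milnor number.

Type D6, Milnor number mu = 6.

The Hessian of f at 0 has rank 0. Corank 2; j^3 = u^2*(2*u + v) has shape L^2 M (L != M), so D-series; mu = 6 gives D_6.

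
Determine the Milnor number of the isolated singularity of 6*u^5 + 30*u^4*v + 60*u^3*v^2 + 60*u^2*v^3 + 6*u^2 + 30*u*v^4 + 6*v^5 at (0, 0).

4

The Hessian of f at 0 has rank 1. Corank 1: A-series; mu = 4 gives A_4.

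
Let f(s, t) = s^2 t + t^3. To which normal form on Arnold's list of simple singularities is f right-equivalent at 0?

The Hessian of f at 0 has rank 0. Corank 2; j^3 = t*(s^2 + t^2) splits into three distinct lines over C (the quadratic factor has nonzero discriminant), so D_4.

D_{4}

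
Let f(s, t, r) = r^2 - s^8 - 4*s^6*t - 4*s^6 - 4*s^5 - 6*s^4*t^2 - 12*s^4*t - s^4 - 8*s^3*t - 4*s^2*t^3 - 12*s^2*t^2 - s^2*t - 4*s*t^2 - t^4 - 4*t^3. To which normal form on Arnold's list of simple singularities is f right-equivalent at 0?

D_5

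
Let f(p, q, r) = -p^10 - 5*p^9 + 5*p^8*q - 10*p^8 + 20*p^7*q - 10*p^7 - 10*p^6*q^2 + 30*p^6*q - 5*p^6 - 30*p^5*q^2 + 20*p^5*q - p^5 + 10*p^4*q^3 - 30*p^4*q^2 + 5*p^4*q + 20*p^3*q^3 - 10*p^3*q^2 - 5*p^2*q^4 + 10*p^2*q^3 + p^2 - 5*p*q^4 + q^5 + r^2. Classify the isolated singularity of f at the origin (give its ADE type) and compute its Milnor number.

Type A_{4}, Milnor number mu = 4.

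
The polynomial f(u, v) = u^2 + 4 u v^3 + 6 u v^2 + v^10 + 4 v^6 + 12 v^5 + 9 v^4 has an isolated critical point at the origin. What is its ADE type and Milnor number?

Type A_{9}, Milnor number mu = 9.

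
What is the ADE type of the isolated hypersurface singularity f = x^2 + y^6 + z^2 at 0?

A5

The Hessian of f at 0 has rank 2. Corank 1: A-series; mu = 5 gives A_5.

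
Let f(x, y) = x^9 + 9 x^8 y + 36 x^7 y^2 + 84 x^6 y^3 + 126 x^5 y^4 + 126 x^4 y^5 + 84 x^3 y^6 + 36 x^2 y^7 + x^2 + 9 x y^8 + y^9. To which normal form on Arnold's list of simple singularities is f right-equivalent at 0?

The Hessian of f at 0 has rank 1. Corank 1: A-series; mu = 8 gives A_8.

A_8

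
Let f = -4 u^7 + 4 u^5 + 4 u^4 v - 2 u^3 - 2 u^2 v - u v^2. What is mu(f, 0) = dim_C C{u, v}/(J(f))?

4

The Hessian of f at 0 is [[0, 0], [0, 0]] with rank 0, so corank 2. A Groebner basis of the Jacobian ideal J(f) in C{u,v} is {v^3, u^2 + v^2/2, u*v - v^2/2}; counting standard monomials gives mu = 4. Corank 2; j^3 = -u*(2*u^2 + 2*u*v + v^2) splits into three distinct lines over C (the quadratic factor has nonzero discriminant), so D_4.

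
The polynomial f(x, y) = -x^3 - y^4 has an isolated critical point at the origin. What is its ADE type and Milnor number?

Type E_{6}, Milnor number mu = 6.

The Hessian of f at 0 has rank 0. Corank 2; j^3 = -x^3 is a perfect cube, so E-series; the 4-jet and mu = 6 give E_6.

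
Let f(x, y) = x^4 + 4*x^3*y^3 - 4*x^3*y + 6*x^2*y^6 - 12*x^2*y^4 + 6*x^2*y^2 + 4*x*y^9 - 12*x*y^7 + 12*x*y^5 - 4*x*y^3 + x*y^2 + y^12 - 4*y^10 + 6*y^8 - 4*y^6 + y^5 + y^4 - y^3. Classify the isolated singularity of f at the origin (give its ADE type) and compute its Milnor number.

The Hessian of f at 0 has rank 0. Corank 2; j^3 = y^2*(x - y) has shape L^2 M (L != M), so D-series; mu = 5 gives D_5.

Type D5, Milnor number mu = 5.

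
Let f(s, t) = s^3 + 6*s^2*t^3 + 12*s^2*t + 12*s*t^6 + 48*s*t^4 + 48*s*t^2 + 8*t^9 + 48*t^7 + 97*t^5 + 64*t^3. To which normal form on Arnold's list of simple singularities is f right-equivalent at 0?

E_8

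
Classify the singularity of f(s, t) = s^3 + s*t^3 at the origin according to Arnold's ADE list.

E7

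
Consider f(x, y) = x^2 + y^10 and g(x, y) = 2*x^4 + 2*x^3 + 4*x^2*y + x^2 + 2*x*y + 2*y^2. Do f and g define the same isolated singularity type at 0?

No.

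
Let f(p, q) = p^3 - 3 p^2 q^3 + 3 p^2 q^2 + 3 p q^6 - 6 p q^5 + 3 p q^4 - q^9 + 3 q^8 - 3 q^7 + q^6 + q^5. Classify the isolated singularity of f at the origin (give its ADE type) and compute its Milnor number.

Type E_{8}, Milnor number mu = 8.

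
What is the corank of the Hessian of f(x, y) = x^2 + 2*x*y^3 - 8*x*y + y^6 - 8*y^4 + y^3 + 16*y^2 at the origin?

1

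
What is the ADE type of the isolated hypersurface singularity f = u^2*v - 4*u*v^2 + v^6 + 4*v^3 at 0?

The Hessian of f at 0 has rank 0. Corank 2; j^3 = v*(u - 2*v)^2 has shape L^2 M (L != M), so D-series; mu = 7 gives D_7.

D7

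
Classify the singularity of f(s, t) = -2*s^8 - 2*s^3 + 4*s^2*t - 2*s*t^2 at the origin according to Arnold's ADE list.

The Hessian of f at 0 has rank 0. Corank 2; j^3 = -2*s*(s - t)^2 has shape L^2 M (L != M), so D-series; mu = 9 gives D_9.

D_{9}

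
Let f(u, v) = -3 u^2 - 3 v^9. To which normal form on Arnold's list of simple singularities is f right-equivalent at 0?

A_8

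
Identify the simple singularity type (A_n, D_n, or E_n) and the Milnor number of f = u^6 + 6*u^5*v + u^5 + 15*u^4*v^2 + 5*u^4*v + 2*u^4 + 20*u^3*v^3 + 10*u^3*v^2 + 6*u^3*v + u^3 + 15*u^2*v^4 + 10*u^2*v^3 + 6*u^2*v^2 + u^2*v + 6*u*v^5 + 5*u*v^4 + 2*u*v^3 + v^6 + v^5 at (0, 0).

Type D7, Milnor number mu = 7.

The Hessian of f at 0 is [[0, 0], [0, 0]] with rank 0, so corank 2. A Groebner basis of the Jacobian ideal J(f) in C{u,v} is {-u^2/21 - 10*u*v/21 + v^4 - 10*v^3/21, u^3, u^2*v + 2*u^2/21 - u*v/21 - v^3/21, 5*u^2/21 + u*v^2 + 8*u*v/21 + 8*v^3/21}; counting standard monomials gives mu = 7. Corank 2; j^3 = u^2*(u + v) has shape L^2 M (L != M), so D-series; mu = 7 gives D_7.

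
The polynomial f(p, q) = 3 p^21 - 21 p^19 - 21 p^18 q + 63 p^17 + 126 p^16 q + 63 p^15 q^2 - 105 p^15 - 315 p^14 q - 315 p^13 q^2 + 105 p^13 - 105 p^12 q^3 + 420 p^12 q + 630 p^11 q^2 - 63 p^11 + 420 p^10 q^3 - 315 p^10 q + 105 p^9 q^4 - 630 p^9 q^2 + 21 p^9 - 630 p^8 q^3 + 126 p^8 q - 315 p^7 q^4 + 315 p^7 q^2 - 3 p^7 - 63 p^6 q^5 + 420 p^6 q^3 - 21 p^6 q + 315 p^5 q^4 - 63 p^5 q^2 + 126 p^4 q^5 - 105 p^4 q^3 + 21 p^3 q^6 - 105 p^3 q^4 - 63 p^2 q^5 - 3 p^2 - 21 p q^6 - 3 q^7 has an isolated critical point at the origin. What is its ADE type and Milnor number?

The Hessian of f at 0 has rank 1. Corank 1: A-series; mu = 6 gives A_6.

Type A6, Milnor number mu = 6.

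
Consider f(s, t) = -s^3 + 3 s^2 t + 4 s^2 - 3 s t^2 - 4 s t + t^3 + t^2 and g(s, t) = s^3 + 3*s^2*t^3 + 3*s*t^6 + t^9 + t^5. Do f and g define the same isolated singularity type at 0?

The Hessian of f at 0 has rank 1. Corank 1: A-series; mu = 2 gives A_2. The Hessian of g at 0 has rank 0. Corank 2; j^3 = s^3 is a perfect cube, so E-series; the 5-jet and mu = 8 give E_8. f is A_2 but g is E_8, hence not right-equivalent.

No.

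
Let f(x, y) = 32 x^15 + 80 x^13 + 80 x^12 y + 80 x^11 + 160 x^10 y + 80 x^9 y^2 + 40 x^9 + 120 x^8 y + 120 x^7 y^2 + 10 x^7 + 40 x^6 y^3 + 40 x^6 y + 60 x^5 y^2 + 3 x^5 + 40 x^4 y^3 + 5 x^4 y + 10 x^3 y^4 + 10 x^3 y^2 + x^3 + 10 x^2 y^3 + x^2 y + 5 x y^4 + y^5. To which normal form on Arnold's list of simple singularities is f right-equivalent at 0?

D_6

The Hessian of f at 0 is [[0, 0], [0, 0]] with rank 0, so corank 2. A Groebner basis of the Jacobian ideal J(f) in C{x,y} is {-x*y/5 + y^4, x*y^2, x^2 + x*y}; counting standard monomials gives mu = 6. Corank 2; j^3 = x^2*(x + y) has shape L^2 M (L != M), so D-series; mu = 6 gives D_6.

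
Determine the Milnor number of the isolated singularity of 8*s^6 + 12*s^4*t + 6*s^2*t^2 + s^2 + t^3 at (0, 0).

2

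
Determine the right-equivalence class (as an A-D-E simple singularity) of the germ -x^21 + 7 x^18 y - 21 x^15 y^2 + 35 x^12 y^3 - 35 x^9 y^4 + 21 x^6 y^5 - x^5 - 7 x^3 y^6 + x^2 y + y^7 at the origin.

The Hessian of f at 0 has rank 0. Corank 2; j^3 = x^2*y has shape L^2 M (L != M), so D-series; mu = 8 gives D_8.

D_{8}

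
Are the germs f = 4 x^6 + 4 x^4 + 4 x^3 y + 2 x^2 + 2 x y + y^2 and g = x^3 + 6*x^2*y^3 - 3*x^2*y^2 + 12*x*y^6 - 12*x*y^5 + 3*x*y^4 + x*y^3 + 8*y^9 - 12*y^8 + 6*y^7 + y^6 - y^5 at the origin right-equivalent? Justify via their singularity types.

No.

The Hessian of f at 0 has rank 2. Corank 0: nondegenerate Morse point, so A_1. The Hessian of g at 0 has rank 0. Corank 2; j^3 = x^3 is a perfect cube, so E-series; the 4-jet and mu = 7 give E_7. f is A_1 but g is E_7, hence not right-equivalent.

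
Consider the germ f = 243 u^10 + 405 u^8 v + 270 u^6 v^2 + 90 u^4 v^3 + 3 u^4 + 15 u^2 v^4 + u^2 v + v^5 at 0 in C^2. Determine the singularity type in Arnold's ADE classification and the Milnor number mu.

The Hessian of f at 0 has rank 0. Corank 2; j^3 = u^2*v has shape L^2 M (L != M), so D-series; mu = 6 gives D_6.

Type D6, Milnor number mu = 6.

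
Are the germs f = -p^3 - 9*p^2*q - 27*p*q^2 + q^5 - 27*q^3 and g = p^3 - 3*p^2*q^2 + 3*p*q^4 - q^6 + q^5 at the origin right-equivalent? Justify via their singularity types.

The Hessian of f at 0 is [[0, 0], [0, 0]] with rank 0, so corank 2. A Groebner basis of the Jacobian ideal J(f) in C{p,q} is {q^4, p^2 + 6*p*q + 9*q^2}; counting standard monomials gives mu = 8. Corank 2; j^3 = -(p + 3*q)^3 is a perfect cube, so E-series; the 5-jet and mu = 8 give E_8. The Hessian of g at 0 is [[0, 0], [0, 0]] with rank 0, so corank 2. A Groebner basis of the Jacobian ideal J(g) in C{p,q} is {q^4, p^3, -p^2/2 + p*q^2}; counting standard monomials gives mu = 8. Corank 2; j^3 = p^3 is a perfect cube, so E-series; the 5-jet and mu = 8 give E_8. Both have type E_8, hence right-equivalent.

Yes.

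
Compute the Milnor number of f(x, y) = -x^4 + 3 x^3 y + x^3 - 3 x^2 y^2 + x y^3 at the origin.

The Hessian of f at 0 has rank 0. Corank 2; j^3 = x^3 is a perfect cube, so E-series; the 4-jet and mu = 7 give E_7.

7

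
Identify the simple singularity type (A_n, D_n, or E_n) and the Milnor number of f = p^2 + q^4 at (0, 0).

The Hessian of f at 0 has rank 1. Corank 1: A-series; mu = 3 gives A_3.

Type A3, Milnor number mu = 3.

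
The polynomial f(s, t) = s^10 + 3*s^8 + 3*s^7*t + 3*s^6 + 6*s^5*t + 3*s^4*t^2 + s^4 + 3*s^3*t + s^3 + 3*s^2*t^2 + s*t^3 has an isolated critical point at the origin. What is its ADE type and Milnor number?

Type E_{7}, Milnor number mu = 7.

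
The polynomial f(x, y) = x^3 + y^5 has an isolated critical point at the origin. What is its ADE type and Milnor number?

The Hessian of f at 0 is [[0, 0], [0, 0]] with rank 0, so corank 2. A Groebner basis of the Jacobian ideal J(f) in C{x,y} is {y^4, x^2}; counting standard monomials gives mu = 8. Corank 2; j^3 = x^3 is a perfect cube, so E-series; the 5-jet and mu = 8 give E_8.

Type E_8, Milnor number mu = 8.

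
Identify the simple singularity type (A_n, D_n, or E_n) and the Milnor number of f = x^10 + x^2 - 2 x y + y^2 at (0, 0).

Type A9, Milnor number mu = 9.

The Hessian of f at 0 has rank 1. Corank 1: A-series; mu = 9 gives A_9.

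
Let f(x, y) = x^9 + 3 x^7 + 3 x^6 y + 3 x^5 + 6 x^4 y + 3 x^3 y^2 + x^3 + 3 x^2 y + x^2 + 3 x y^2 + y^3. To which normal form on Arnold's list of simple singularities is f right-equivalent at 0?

A_2

The Hessian of f at 0 is [[2, 0], [0, 0]] with rank 1, so corank 1. A Groebner basis of the Jacobian ideal J(f) in C{x,y} is {y^2, x}; counting standard monomials gives mu = 2. Corank 1: A-series; mu = 2 gives A_2.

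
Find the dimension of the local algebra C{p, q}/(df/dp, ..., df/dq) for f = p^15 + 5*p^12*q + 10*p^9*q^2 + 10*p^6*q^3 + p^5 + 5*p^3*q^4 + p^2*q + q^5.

The Hessian of f at 0 is [[0, 0], [0, 0]] with rank 0, so corank 2. A Groebner basis of the Jacobian ideal J(f) in C{p,q} is {p^2/5 + q^4, p^3, p*q}; counting standard monomials gives mu = 6. Corank 2; j^3 = p^2*q has shape L^2 M (L != M), so D-series; mu = 6 gives D_6.

6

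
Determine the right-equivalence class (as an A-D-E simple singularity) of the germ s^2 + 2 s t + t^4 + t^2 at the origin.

A3

The Hessian of f at 0 has rank 1. Corank 1: A-series; mu = 3 gives A_3.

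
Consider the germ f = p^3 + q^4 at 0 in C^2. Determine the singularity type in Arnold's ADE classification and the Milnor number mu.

Type E6, Milnor number mu = 6.

The Hessian of f at 0 has rank 0. Corank 2; j^3 = p^3 is a perfect cube, so E-series; the 4-jet and mu = 6 give E_6.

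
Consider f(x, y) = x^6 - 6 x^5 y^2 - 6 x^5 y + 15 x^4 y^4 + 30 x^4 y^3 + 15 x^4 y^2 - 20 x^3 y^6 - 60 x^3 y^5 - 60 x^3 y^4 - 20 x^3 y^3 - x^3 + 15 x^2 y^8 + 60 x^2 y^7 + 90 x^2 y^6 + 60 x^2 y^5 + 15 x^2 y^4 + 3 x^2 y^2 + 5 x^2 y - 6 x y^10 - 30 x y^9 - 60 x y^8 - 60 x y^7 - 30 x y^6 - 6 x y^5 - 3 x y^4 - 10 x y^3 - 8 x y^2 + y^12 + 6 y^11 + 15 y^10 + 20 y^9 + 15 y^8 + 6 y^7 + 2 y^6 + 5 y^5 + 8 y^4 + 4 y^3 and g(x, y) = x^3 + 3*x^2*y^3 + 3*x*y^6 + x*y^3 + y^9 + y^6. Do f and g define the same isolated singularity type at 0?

The Hessian of f at 0 is [[0, 0], [0, 0]] with rank 0, so corank 2. A Groebner basis of the Jacobian ideal J(f) in C{x,y} is {-x^2 + 3*x*y + y^4 + y^3 - 2*y^2, x^3 - 12*x^2 + 37*x*y + 3*y^3 - 26*y^2, x^2*y - 4*x^2 + 73*x*y/6 - y^3/6 - 25*y^2/3, -x^2 + x*y^2 + 3*x*y - y^3 - 2*y^2}; counting standard monomials gives mu = 7. Corank 2; j^3 = -(x - 2*y)^2*(x - y) has shape L^2 M (L != M), so D-series; mu = 7 gives D_7. The Hessian of g at 0 is [[0, 0], [0, 0]] with rank 0, so corank 2. A Groebner basis of the Jacobian ideal J(g) in C{x,y} is {x^3, x*y^2, 3*x^2 + y^3}; counting standard monomials gives mu = 7. Corank 2; j^3 = x^3 is a perfect cube, so E-series; the 4-jet and mu = 7 give E_7. f is D_7 but g is E_7, hence not right-equivalent.

No.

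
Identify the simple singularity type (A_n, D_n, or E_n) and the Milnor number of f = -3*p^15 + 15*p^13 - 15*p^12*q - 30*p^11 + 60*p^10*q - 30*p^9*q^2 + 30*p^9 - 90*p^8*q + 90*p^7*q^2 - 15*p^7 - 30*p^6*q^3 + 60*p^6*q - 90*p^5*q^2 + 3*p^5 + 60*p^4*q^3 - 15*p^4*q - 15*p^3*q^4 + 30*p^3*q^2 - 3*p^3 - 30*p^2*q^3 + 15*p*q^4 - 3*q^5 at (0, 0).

Type E_{8}, Milnor number mu = 8.

The Hessian of f at 0 is [[0, 0], [0, 0]] with rank 0, so corank 2. A Groebner basis of the Jacobian ideal J(f) in C{p,q} is {q^5, p*q^3 - q^4/4, p^2}; counting standard monomials gives mu = 8. Corank 2; j^3 = -3*p^3 is a perfect cube, so E-series; the 5-jet and mu = 8 give E_8.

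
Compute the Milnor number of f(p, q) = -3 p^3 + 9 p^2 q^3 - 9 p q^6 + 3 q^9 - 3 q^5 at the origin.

8

The Hessian of f at 0 has rank 0. Corank 2; j^3 = -3*p^3 is a perfect cube, so E-series; the 5-jet and mu = 8 give E_8.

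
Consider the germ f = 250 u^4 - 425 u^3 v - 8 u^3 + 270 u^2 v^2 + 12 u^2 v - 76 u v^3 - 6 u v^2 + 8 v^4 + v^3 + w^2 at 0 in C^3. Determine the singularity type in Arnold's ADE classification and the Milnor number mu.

The Hessian of f at 0 has rank 1. Corank 2; j^3 = -(2*u - v)^3 is a perfect cube, so E-series; the 4-jet and mu = 7 give E_7.

Type E7, Milnor number mu = 7.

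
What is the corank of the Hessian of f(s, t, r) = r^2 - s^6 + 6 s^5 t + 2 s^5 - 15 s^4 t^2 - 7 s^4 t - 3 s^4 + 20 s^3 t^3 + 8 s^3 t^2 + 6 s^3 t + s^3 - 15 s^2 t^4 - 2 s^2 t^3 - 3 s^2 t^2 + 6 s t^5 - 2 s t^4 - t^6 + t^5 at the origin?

2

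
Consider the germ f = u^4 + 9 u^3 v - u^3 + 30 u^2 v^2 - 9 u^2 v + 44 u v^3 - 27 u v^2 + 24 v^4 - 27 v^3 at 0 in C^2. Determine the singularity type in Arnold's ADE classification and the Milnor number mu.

Type E_{7}, Milnor number mu = 7.

The Hessian of f at 0 has rank 0. Corank 2; j^3 = -(u + 3*v)^3 is a perfect cube, so E-series; the 4-jet and mu = 7 give E_7.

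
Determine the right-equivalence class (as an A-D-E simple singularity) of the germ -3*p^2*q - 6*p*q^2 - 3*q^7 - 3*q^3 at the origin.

D_8

The Hessian of f at 0 is [[0, 0], [0, 0]] with rank 0, so corank 2. A Groebner basis of the Jacobian ideal J(f) in C{p,q} is {p^2/7 + q^6 - q^2/7, p^3 + q^3, p*q + q^2}; counting standard monomials gives mu = 8. Corank 2; j^3 = -3*q*(p + q)^2 has shape L^2 M (L != M), so D-series; mu = 8 gives D_8.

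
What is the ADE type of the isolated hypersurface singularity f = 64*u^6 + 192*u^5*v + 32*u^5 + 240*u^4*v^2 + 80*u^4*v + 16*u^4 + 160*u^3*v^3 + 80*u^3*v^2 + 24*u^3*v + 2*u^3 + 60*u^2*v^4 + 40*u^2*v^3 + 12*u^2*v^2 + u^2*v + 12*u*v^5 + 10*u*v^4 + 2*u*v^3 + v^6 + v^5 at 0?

D_7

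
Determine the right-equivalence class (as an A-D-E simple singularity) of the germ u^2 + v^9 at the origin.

A_8

The Hessian of f at 0 is [[2, 0], [0, 0]] with rank 1, so corank 1. A Groebner basis of the Jacobian ideal J(f) in C{u,v} is {v^8, u}; counting standard monomials gives mu = 8. Corank 1: A-series; mu = 8 gives A_8.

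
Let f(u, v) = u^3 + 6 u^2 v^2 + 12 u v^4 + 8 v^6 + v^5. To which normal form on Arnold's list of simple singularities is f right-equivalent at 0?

The Hessian of f at 0 has rank 0. Corank 2; j^3 = u^3 is a perfect cube, so E-series; the 5-jet and mu = 8 give E_8.

E8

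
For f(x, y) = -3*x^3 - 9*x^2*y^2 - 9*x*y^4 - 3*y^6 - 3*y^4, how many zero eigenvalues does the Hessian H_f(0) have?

Hessian at 0 has rank 0.

2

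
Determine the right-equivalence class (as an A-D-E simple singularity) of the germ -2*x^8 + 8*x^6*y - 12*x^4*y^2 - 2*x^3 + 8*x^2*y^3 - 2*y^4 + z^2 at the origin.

The Hessian of f at 0 has rank 1. Corank 2; j^3 = -2*x^3 is a perfect cube, so E-series; the 4-jet and mu = 6 give E_6.

E6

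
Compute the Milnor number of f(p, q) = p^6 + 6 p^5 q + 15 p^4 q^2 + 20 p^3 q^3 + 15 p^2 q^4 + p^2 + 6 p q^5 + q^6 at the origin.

5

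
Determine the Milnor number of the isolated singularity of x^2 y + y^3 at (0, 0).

4

The Hessian of f at 0 is [[0, 0], [0, 0]] with rank 0, so corank 2. A Groebner basis of the Jacobian ideal J(f) in C{x,y} is {y^3, x^2 + 3*y^2, x*y}; counting standard monomials gives mu = 4. Corank 2; j^3 = y*(x^2 + y^2) splits into three distinct lines over C (the quadratic factor has nonzero discriminant), so D_4.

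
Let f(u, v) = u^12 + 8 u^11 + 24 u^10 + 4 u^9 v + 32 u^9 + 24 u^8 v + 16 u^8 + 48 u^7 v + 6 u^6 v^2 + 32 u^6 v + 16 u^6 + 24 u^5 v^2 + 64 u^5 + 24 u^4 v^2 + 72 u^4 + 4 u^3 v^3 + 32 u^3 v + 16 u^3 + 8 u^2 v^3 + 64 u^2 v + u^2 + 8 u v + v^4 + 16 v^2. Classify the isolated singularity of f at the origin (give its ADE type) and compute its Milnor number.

The Hessian of f at 0 has rank 1. Corank 1: A-series; mu = 3 gives A_3.

Type A3, Milnor number mu = 3.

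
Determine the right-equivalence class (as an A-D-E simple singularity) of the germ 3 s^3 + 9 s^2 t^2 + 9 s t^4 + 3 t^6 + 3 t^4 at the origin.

E6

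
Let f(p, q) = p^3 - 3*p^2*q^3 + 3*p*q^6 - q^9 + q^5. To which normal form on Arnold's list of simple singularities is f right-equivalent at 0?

The Hessian of f at 0 has rank 0. Corank 2; j^3 = p^3 is a perfect cube, so E-series; the 5-jet and mu = 8 give E_8.

E_8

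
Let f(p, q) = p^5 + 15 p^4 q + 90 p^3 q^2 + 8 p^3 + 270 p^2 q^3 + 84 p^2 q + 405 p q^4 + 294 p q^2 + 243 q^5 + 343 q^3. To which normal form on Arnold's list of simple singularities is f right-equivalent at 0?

E8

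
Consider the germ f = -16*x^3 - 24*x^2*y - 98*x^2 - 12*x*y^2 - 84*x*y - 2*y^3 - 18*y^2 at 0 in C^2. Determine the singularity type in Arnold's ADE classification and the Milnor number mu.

Type A_{2}, Milnor number mu = 2.

The Hessian of f at 0 is [[-196, -84], [-84, -36]] with rank 1, so corank 1. A Groebner basis of the Jacobian ideal J(f) in C{x,y} is {y^2, x + 3*y/7}; counting standard monomials gives mu = 2. Corank 1: A-series; mu = 2 gives A_2.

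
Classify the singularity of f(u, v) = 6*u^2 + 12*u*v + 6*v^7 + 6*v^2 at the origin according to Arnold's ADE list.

The Hessian of f at 0 has rank 1. Corank 1: A-series; mu = 6 gives A_6.

A6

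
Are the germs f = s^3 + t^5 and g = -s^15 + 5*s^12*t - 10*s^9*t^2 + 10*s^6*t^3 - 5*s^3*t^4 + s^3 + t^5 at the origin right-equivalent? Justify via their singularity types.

The Hessian of f at 0 is [[0, 0], [0, 0]] with rank 0, so corank 2. A Groebner basis of the Jacobian ideal J(f) in C{s,t} is {t^4, s^2}; counting standard monomials gives mu = 8. Corank 2; j^3 = s^3 is a perfect cube, so E-series; the 5-jet and mu = 8 give E_8. The Hessian of g at 0 is [[0, 0], [0, 0]] with rank 0, so corank 2. A Groebner basis of the Jacobian ideal J(g) in C{s,t} is {t^4, s^2}; counting standard monomials gives mu = 8. Corank 2; j^3 = s^3 is a perfect cube, so E-series; the 5-jet and mu = 8 give E_8. Both have type E_8, hence right-equivalent.

Yes.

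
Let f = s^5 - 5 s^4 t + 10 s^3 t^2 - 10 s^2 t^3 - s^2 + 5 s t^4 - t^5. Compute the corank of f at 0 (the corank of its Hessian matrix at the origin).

Hessian at 0 has rank 1.

1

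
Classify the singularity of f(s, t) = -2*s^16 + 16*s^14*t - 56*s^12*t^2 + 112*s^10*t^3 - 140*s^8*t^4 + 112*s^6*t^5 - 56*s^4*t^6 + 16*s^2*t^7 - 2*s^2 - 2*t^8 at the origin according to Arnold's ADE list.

The Hessian of f at 0 is [[-4, 0], [0, 0]] with rank 1, so corank 1. A Groebner basis of the Jacobian ideal J(f) in C{s,t} is {t^7, s}; counting standard monomials gives mu = 7. Corank 1: A-series; mu = 7 gives A_7.

A_7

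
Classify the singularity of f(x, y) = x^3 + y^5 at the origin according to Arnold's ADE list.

E_{8}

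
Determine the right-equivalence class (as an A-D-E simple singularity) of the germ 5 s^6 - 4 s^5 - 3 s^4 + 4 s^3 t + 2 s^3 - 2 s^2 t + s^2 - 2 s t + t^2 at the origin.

A_{5}

The Hessian of f at 0 has rank 1. Corank 1: A-series; mu = 5 gives A_5.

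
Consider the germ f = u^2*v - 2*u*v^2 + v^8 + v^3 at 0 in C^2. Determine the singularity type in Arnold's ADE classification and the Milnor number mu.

Type D9, Milnor number mu = 9.

The Hessian of f at 0 has rank 0. Corank 2; j^3 = v*(u - v)^2 has shape L^2 M (L != M), so D-series; mu = 9 gives D_9.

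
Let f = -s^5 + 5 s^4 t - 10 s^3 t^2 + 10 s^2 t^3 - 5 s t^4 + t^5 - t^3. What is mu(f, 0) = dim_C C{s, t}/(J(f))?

8

The Hessian of f at 0 has rank 0. Corank 2; j^3 = -t^3 is a perfect cube, so E-series; the 5-jet and mu = 8 give E_8.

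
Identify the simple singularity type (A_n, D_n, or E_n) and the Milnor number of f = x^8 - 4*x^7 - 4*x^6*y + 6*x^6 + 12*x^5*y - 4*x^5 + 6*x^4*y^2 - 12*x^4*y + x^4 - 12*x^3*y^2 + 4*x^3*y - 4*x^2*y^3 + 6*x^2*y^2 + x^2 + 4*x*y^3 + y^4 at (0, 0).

Type A3, Milnor number mu = 3.

The Hessian of f at 0 is [[2, 0], [0, 0]] with rank 1, so corank 1. A Groebner basis of the Jacobian ideal J(f) in C{x,y} is {y^3, x}; counting standard monomials gives mu = 3. Corank 1: A-series; mu = 3 gives A_3.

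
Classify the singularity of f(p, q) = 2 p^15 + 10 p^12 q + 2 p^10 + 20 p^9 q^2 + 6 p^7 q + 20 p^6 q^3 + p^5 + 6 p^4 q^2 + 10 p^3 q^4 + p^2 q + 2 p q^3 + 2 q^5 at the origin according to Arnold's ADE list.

The Hessian of f at 0 has rank 0. Corank 2; j^3 = p^2*q has shape L^2 M (L != M), so D-series; mu = 6 gives D_6.

D6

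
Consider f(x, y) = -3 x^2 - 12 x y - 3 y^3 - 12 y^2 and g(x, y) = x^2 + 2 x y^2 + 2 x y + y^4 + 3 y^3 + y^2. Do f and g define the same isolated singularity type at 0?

Yes.

The Hessian of f at 0 has rank 1. Corank 1: A-series; mu = 2 gives A_2. The Hessian of g at 0 has rank 1. Corank 1: A-series; mu = 2 gives A_2. Both have type A_2, hence right-equivalent.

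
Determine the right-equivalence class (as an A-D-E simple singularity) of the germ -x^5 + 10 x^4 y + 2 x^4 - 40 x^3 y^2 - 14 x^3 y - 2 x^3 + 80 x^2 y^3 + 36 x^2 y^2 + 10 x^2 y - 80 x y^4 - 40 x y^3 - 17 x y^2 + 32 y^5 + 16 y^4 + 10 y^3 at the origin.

The Hessian of f at 0 has rank 0. Corank 2; j^3 = -(x - 2*y)*(2*x^2 - 6*x*y + 5*y^2) splits into three distinct lines over C (the quadratic factor has nonzero discriminant), so D_4.

D_{4}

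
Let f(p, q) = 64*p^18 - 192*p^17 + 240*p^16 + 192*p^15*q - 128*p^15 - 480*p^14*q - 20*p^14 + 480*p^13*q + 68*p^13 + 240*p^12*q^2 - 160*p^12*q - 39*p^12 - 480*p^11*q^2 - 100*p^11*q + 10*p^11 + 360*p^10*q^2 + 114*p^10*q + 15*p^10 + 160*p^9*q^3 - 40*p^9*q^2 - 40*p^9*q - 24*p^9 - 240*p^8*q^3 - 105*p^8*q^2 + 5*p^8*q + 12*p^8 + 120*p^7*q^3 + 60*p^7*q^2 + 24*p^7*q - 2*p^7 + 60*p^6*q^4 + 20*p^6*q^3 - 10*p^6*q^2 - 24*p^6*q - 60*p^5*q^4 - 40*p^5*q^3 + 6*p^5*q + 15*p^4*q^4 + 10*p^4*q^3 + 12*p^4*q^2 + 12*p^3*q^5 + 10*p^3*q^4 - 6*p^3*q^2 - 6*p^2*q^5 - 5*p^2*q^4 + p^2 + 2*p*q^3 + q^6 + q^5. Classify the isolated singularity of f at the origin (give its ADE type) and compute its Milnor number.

The Hessian of f at 0 has rank 1. Corank 1: A-series; mu = 4 gives A_4.

Type A_4, Milnor number mu = 4.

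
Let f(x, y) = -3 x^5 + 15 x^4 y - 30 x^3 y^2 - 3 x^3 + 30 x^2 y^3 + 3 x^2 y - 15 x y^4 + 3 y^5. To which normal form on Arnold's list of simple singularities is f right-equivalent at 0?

D_{6}

The Hessian of f at 0 has rank 0. Corank 2; j^3 = -3*x^2*(x - y) has shape L^2 M (L != M), so D-series; mu = 6 gives D_6.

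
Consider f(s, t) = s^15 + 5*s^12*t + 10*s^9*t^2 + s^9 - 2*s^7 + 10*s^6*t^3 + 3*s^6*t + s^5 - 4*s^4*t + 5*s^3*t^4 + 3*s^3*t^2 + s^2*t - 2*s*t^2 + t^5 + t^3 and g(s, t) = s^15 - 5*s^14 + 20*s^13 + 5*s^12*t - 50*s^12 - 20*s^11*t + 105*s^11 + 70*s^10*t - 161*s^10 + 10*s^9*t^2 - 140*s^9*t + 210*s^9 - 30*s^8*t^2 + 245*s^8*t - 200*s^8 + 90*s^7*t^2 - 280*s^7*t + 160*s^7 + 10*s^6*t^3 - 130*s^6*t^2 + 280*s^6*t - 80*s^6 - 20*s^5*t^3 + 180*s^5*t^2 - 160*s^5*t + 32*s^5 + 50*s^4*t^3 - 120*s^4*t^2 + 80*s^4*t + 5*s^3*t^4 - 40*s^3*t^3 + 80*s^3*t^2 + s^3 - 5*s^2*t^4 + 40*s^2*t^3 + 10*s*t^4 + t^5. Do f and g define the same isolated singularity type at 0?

No.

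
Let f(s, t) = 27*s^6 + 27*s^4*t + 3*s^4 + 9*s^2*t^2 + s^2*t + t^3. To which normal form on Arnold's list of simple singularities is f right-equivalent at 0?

D4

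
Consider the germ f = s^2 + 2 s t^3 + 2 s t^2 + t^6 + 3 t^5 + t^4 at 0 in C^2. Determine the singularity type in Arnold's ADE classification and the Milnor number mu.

Type A_{4}, Milnor number mu = 4.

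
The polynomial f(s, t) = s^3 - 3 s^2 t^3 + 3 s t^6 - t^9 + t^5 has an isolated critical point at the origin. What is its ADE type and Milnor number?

Type E_{8}, Milnor number mu = 8.

The Hessian of f at 0 has rank 0. Corank 2; j^3 = s^3 is a perfect cube, so E-series; the 5-jet and mu = 8 give E_8.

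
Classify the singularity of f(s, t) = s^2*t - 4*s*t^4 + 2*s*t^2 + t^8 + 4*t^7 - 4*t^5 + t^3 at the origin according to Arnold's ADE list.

D9

The Hessian of f at 0 is [[0, 0], [0, 0]] with rank 0, so corank 2. A Groebner basis of the Jacobian ideal J(f) in C{s,t} is {s^2*t^2 + 2*s^2*t + s^2 + 4*s*t^2 + 3*s*t/2 + 2*t^3 + t^2/2, -s^2*t - s^2/2 + s*t^3 - 2*s*t^2 - s*t/2 - t^3, -s*t/2 + t^4 - t^2/2, s^3 + 3*s^2*t + 3*s*t^2 + t^3}; counting standard monomials gives mu = 9. Corank 2; j^3 = t*(s + t)^2 has shape L^2 M (L != M), so D-series; mu = 9 gives D_9.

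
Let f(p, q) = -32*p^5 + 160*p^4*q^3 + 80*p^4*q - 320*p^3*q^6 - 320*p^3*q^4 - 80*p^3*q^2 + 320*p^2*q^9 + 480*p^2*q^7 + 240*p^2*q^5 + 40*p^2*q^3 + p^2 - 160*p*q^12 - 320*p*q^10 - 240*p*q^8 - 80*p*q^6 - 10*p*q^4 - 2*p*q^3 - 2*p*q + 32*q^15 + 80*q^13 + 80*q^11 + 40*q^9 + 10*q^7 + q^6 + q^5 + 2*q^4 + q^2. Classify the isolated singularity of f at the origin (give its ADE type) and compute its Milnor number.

Type A_{4}, Milnor number mu = 4.

The Hessian of f at 0 is [[2, -2], [-2, 2]] with rank 1, so corank 1. A Groebner basis of the Jacobian ideal J(f) in C{p,q} is {-p + q^3 + q, p^2 - q^2, p*q - q^2}; counting standard monomials gives mu = 4. Corank 1: A-series; mu = 4 gives A_4.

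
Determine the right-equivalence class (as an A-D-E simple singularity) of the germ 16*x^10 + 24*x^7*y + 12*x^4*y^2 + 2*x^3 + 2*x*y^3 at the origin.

The Hessian of f at 0 has rank 0. Corank 2; j^3 = 2*x^3 is a perfect cube, so E-series; the 4-jet and mu = 7 give E_7.

E_7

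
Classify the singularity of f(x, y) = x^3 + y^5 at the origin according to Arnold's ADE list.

The Hessian of f at 0 has rank 0. Corank 2; j^3 = x^3 is a perfect cube, so E-series; the 5-jet and mu = 8 give E_8.

E_{8}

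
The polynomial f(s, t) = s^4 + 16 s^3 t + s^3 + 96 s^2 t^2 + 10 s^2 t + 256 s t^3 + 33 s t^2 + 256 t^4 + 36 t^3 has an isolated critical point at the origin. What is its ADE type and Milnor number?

The Hessian of f at 0 is [[0, 0], [0, 0]] with rank 0, so corank 2. A Groebner basis of the Jacobian ideal J(f) in C{s,t} is {s*t^2 + 3*s*t/4 + 9*t^2/4, -s*t/4 + t^3 - 3*t^2/4, s^2 + 7*s*t + 12*t^2}; counting standard monomials gives mu = 5. Corank 2; j^3 = (s + 3*t)^2*(s + 4*t) has shape L^2 M (L != M), so D-series; mu = 5 gives D_5.

Type D_5, Milnor number mu = 5.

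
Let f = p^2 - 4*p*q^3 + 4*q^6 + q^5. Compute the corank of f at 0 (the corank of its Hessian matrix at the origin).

1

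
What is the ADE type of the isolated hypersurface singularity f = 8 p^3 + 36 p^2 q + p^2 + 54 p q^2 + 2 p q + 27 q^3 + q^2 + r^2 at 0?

The Hessian of f at 0 has rank 2. Corank 1: A-series; mu = 2 gives A_2.

A_2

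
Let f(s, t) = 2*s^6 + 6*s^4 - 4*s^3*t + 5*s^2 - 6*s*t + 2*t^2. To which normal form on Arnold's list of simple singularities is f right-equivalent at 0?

A1

The Hessian of f at 0 is [[10, -6], [-6, 4]] with rank 2, so corank 0. A Groebner basis of the Jacobian ideal J(f) in C{s,t} is {s, t}; counting standard monomials gives mu = 1. Corank 0: nondegenerate Morse point, so A_1.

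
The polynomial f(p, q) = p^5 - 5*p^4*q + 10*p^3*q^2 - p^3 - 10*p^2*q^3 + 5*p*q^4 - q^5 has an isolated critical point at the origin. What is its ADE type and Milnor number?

Type E_8, Milnor number mu = 8.

The Hessian of f at 0 is [[0, 0], [0, 0]] with rank 0, so corank 2. A Groebner basis of the Jacobian ideal J(f) in C{p,q} is {q^5, p*q^3 - q^4/4, p^2}; counting standard monomials gives mu = 8. Corank 2; j^3 = -p^3 is a perfect cube, so E-series; the 5-jet and mu = 8 give E_8.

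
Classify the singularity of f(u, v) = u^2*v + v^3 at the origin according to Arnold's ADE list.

The Hessian of f at 0 is [[0, 0], [0, 0]] with rank 0, so corank 2. A Groebner basis of the Jacobian ideal J(f) in C{u,v} is {v^3, u^2 + 3*v^2, u*v}; counting standard monomials gives mu = 4. Corank 2; j^3 = v*(u^2 + v^2) splits into three distinct lines over C (the quadratic factor has nonzero discriminant), so D_4.

D_{4}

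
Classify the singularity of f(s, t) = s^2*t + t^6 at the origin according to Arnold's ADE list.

D_{7}

The Hessian of f at 0 has rank 0. Corank 2; j^3 = s^2*t has shape L^2 M (L != M), so D-series; mu = 7 gives D_7.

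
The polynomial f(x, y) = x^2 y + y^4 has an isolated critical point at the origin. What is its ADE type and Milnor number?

Type D_{5}, Milnor number mu = 5.

The Hessian of f at 0 is [[0, 0], [0, 0]] with rank 0, so corank 2. A Groebner basis of the Jacobian ideal J(f) in C{x,y} is {x^3, x^2/4 + y^3, x*y}; counting standard monomials gives mu = 5. Corank 2; j^3 = x^2*y has shape L^2 M (L != M), so D-series; mu = 5 gives D_5.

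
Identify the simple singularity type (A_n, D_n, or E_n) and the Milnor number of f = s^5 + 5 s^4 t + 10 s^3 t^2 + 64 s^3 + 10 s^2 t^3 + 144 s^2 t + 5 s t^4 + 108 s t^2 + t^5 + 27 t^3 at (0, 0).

The Hessian of f at 0 has rank 0. Corank 2; j^3 = (4*s + 3*t)^3 is a perfect cube, so E-series; the 5-jet and mu = 8 give E_8.

Type E_{8}, Milnor number mu = 8.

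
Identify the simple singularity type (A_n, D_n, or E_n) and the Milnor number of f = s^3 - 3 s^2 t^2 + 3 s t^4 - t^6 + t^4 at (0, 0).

Type E6, Milnor number mu = 6.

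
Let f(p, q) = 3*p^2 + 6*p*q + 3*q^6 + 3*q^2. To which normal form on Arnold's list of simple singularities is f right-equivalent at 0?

The Hessian of f at 0 has rank 1. Corank 1: A-series; mu = 5 gives A_5.

A_{5}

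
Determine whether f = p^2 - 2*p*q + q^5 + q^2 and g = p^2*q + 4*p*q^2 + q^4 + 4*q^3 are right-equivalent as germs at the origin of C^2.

No.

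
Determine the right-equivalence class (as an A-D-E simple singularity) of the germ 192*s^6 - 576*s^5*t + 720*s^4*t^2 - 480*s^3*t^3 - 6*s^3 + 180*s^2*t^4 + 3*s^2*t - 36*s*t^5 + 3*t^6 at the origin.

The Hessian of f at 0 is [[0, 0], [0, 0]] with rank 0, so corank 2. A Groebner basis of the Jacobian ideal J(f) in C{s,t} is {s*t/12 + t^5, s*t^2, s^2 - s*t/2}; counting standard monomials gives mu = 7. Corank 2; j^3 = -3*s^2*(2*s - t) has shape L^2 M (L != M), so D-series; mu = 7 gives D_7.

D7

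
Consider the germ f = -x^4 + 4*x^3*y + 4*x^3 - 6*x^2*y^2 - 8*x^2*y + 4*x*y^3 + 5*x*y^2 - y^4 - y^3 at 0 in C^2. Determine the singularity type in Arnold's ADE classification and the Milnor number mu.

The Hessian of f at 0 is [[0, 0], [0, 0]] with rank 0, so corank 2. A Groebner basis of the Jacobian ideal J(f) in C{x,y} is {x*y^2 + 2*x*y - y^2, 4*x*y + y^3 - 2*y^2, x^2 - 3*x*y/2 + y^2/2}; counting standard monomials gives mu = 5. Corank 2; j^3 = (x - y)*(2*x - y)^2 has shape L^2 M (L != M), so D-series; mu = 5 gives D_5.

Type D_{5}, Milnor number mu = 5.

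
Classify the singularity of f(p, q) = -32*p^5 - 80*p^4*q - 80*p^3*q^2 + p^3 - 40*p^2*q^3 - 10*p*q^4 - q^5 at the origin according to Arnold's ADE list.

The Hessian of f at 0 is [[0, 0], [0, 0]] with rank 0, so corank 2. A Groebner basis of the Jacobian ideal J(f) in C{p,q} is {q^5, p*q^3 + q^4/8, p^2}; counting standard monomials gives mu = 8. Corank 2; j^3 = p^3 is a perfect cube, so E-series; the 5-jet and mu = 8 give E_8.

E_{8}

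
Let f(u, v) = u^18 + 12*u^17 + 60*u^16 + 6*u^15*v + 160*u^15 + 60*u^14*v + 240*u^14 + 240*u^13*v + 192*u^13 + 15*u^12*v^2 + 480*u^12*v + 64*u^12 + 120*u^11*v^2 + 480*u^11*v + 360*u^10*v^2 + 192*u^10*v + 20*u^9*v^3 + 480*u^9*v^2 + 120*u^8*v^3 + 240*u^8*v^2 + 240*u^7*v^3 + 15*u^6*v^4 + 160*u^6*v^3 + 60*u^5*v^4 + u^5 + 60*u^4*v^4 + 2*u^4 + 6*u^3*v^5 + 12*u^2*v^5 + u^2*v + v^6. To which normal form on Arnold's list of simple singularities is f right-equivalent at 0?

The Hessian of f at 0 has rank 0. Corank 2; j^3 = u^2*v has shape L^2 M (L != M), so D-series; mu = 7 gives D_7.

D_7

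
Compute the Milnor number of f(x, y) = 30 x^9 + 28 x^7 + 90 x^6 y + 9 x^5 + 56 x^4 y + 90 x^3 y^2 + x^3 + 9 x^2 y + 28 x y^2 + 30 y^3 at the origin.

The Hessian of f at 0 has rank 0. Corank 2; j^3 = (x + 3*y)*(x^2 + 6*x*y + 10*y^2) splits into three distinct lines over C (the quadratic factor has nonzero discriminant), so D_4.

4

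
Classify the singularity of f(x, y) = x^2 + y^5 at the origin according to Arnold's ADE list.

A_4

The Hessian of f at 0 has rank 1. Corank 1: A-series; mu = 4 gives A_4.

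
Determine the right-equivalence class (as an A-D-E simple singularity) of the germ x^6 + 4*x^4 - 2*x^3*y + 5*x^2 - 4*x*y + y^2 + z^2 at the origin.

The Hessian of f at 0 has rank 3. Corank 0: nondegenerate Morse point, so A_1.

A_1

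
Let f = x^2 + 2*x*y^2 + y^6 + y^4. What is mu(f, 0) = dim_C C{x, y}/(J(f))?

5

The Hessian of f at 0 is [[2, 0], [0, 0]] with rank 1, so corank 1. A Groebner basis of the Jacobian ideal J(f) in C{x,y} is {x^3, x^2*y, x + y^2}; counting standard monomials gives mu = 5. Corank 1: A-series; mu = 5 gives A_5.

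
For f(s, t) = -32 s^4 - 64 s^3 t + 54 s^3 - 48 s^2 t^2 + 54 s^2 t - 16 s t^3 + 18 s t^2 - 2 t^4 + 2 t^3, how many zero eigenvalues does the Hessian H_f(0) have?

Hessian at 0 has rank 0.

2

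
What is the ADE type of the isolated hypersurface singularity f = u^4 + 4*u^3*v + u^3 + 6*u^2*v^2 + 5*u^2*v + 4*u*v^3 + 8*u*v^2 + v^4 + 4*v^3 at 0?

D_5

The Hessian of f at 0 is [[0, 0], [0, 0]] with rank 0, so corank 2. A Groebner basis of the Jacobian ideal J(f) in C{u,v} is {u*v^2 + u*v/2 + v^2, -u*v/4 + v^3 - v^2/2, u^2 + 3*u*v + 2*v^2}; counting standard monomials gives mu = 5. Corank 2; j^3 = (u + v)*(u + 2*v)^2 has shape L^2 M (L != M), so D-series; mu = 5 gives D_5.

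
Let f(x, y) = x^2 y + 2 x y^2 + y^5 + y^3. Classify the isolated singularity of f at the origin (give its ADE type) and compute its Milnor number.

Type D6, Milnor number mu = 6.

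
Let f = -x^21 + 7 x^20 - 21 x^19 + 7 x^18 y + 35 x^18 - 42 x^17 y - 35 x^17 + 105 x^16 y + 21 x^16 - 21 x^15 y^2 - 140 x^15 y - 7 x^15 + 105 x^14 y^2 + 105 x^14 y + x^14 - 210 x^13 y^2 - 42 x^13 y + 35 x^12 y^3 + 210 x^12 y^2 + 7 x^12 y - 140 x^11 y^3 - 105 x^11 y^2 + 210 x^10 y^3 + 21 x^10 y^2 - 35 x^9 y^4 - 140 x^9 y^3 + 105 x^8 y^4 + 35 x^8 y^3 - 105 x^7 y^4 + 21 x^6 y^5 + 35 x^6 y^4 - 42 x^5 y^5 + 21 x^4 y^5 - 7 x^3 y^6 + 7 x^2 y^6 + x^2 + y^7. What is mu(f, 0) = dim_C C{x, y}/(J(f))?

6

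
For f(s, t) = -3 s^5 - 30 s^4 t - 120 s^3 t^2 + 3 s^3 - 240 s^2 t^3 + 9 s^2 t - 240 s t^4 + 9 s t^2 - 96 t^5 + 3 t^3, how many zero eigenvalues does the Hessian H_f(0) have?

Hessian at 0 has rank 0.

2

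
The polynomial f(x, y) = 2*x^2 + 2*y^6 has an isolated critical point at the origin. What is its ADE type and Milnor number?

The Hessian of f at 0 has rank 1. Corank 1: A-series; mu = 5 gives A_5.

Type A_{5}, Milnor number mu = 5.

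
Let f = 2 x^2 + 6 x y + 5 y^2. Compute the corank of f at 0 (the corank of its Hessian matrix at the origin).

0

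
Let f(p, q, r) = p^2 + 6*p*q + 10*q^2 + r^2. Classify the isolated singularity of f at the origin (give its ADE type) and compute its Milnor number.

The Hessian of f at 0 is [[2, 6, 0], [6, 20, 0], [0, 0, 2]] with rank 3, so corank 0. A Groebner basis of the Jacobian ideal J(f) in C{p,q,r} is {p, q, r}; counting standard monomials gives mu = 1. Corank 0: nondegenerate Morse point, so A_1.

Type A_{1}, Milnor number mu = 1.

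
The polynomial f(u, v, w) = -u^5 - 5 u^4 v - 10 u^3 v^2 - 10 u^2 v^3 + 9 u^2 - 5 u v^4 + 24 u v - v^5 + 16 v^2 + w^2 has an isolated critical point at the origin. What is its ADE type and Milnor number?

The Hessian of f at 0 is [[18, 24, 0], [24, 32, 0], [0, 0, 2]] with rank 2, so corank 1. A Groebner basis of the Jacobian ideal J(f) in C{u,v,w} is {v^4, u + 4*v/3, w}; counting standard monomials gives mu = 4. Corank 1: A-series; mu = 4 gives A_4.

Type A4, Milnor number mu = 4.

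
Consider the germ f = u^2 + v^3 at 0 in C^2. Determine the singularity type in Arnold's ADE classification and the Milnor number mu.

The Hessian of f at 0 has rank 1. Corank 1: A-series; mu = 2 gives A_2.

Type A2, Milnor number mu = 2.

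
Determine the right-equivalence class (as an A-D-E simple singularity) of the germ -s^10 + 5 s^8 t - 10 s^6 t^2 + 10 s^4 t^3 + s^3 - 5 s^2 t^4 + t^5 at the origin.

The Hessian of f at 0 is [[0, 0], [0, 0]] with rank 0, so corank 2. A Groebner basis of the Jacobian ideal J(f) in C{s,t} is {t^4, s^2}; counting standard monomials gives mu = 8. Corank 2; j^3 = s^3 is a perfect cube, so E-series; the 5-jet and mu = 8 give E_8.

E8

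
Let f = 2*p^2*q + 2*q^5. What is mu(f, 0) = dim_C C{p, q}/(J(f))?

The Hessian of f at 0 has rank 0. Corank 2; j^3 = 2*p^2*q has shape L^2 M (L != M), so D-series; mu = 6 gives D_6.

6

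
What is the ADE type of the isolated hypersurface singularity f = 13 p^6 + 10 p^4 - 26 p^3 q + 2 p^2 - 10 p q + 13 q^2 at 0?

A_{1}

The Hessian of f at 0 has rank 2. Corank 0: nondegenerate Morse point, so A_1.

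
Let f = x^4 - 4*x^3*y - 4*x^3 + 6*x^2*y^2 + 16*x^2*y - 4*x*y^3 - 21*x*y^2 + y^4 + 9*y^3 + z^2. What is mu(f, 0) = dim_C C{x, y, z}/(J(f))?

5

The Hessian of f at 0 has rank 1. Corank 2; j^3 = -(x - y)*(2*x - 3*y)^2 has shape L^2 M (L != M), so D-series; mu = 5 gives D_5.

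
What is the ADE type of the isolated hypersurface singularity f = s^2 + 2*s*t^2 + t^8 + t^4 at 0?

The Hessian of f at 0 has rank 1. Corank 1: A-series; mu = 7 gives A_7.

A_7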